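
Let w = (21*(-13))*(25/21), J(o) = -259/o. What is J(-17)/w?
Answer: -259/5525 ≈ -0.046878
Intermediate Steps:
w = -325 (w = -6825/21 = -273*25/21 = -325)
J(-17)/w = -259/(-17)/(-325) = -259*(-1/17)*(-1/325) = (259/17)*(-1/325) = -259/5525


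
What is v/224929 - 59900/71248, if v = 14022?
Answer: -3118551911/4006435348 ≈ -0.77839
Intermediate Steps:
v/224929 - 59900/71248 = 14022/224929 - 59900/71248 = 14022*(1/224929) - 59900*1/71248 = 14022/224929 - 14975/17812 = -3118551911/4006435348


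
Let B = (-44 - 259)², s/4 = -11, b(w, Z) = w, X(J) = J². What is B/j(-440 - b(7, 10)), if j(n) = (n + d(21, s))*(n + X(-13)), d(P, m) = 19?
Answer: 91809/118984 ≈ 0.77161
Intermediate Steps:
s = -44 (s = 4*(-11) = -44)
j(n) = (19 + n)*(169 + n) (j(n) = (n + 19)*(n + (-13)²) = (19 + n)*(n + 169) = (19 + n)*(169 + n))
B = 91809 (B = (-303)² = 91809)
B/j(-440 - b(7, 10)) = 91809/(3211 + (-440 - 1*7)² + 188*(-440 - 1*7)) = 91809/(3211 + (-440 - 7)² + 188*(-440 - 7)) = 91809/(3211 + (-447)² + 188*(-447)) = 91809/(3211 + 199809 - 84036) = 91809/118984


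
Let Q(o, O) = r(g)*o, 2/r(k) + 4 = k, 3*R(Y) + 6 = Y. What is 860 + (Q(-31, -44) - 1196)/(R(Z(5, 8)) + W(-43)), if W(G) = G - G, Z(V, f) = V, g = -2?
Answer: 4417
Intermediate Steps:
R(Y) = -2 + Y/3
r(k) = 2/(-4 + k)
W(G) = 0
Q(o, O) = -o/3 (Q(o, O) = (2/(-4 - 2))*o = (2/(-6))*o = (2*(-1/6))*o = -o/3)
860 + (Q(-31, -44) - 1196)/(R(Z(5, 8)) + W(-43)) = 860 + (-1/3*(-31) - 1196)/((-2 + (1/3)*5) + 0) = 860 + (31/3 - 1196)/((-2 + 5/3) + 0) = 860 - 3557/(3*(-1/3 + 0)) = 860 - 3557/(3*(-1/3)) = 860 - 3557/3*(-3) = 860 + 3557 = 4417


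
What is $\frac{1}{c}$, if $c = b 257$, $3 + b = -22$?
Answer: $- \frac{1}{6425} \approx -0.00015564$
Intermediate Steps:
$b = -25$ ($b = -3 - 22 = -25$)
$c = -6425$ ($c = \left(-25\right) 257 = -6425$)
$\frac{1}{c} = \frac{1}{-6425} = - \frac{1}{6425}$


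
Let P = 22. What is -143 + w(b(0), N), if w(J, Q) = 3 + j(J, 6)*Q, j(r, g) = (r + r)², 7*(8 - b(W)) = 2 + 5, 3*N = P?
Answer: 3892/3 ≈ 1297.3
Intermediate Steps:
N = 22/3 (N = (⅓)*22 = 22/3 ≈ 7.3333)
b(W) = 7 (b(W) = 8 - (2 + 5)/7 = 8 - ⅐*7 = 8 - 1 = 7)
j(r, g) = 4*r² (j(r, g) = (2*r)² = 4*r²)
w(J, Q) = 3 + 4*Q*J² (w(J, Q) = 3 + (4*J²)*Q = 3 + 4*Q*J²)
-143 + w(b(0), N) = -143 + (3 + 4*(22/3)*7²) = -143 + (3 + 4*(22/3)*49) = -143 + (3 + 4312/3) = -143 + 4321/3 = 3892/3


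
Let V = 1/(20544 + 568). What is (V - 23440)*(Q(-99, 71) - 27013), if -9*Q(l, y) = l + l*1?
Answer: 13356908745489/21112 ≈ 6.3267e+8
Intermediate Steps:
Q(l, y) = -2*l/9 (Q(l, y) = -(l + l*1)/9 = -(l + l)/9 = -2*l/9)
V = 1/21112 ≈ 4.7366e-5
(V - 23440)*(Q(-99, 71) - 27013) = (1/21112 - 23440)*(-2/9*(-99) - 27013) = -494865279*(22 - 27013)/21112 = -494865279/21112*(-26991) = 13356908745489/21112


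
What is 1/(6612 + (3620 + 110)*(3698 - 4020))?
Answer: -1/1194448 ≈ -8.3721e-7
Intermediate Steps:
1/(6612 + (3620 + 110)*(3698 - 4020)) = 1/(6612 + 3730*(-322)) = 1/(6612 - 1201060) = 1/(-1194448) = -1/1194448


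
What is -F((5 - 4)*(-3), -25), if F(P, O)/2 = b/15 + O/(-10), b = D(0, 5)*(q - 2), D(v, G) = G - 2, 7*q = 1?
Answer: -149/35 ≈ -4.2571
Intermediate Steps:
q = ⅐ (q = (⅐)*1 = ⅐ ≈ 0.14286)
D(v, G) = -2 + G
b = -39/7 (b = (-2 + 5)*(⅐ - 2) = 3*(-13/7) = -39/7 ≈ -5.5714)
F(P, O) = -26/35 - O/5 (F(P, O) = 2*(-39/7/15 + O/(-10)) = 2*(-39/7*1/15 + O*(-⅒)) = 2*(-13/35 - O/10) = -26/35 - O/5)
-F((5 - 4)*(-3), -25) = -(-26/35 - ⅕*(-25)) = -(-26/35 + 5) = -1*149/35 = -149/35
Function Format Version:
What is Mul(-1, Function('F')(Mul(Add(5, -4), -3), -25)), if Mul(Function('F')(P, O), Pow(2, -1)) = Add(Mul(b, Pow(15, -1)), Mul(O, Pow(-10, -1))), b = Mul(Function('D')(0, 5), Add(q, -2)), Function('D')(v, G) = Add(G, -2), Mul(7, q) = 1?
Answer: Rational(-149, 35) ≈ -4.2571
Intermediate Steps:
q = Rational(1, 7) (q = Mul(Rational(1, 7), 1) = Rational(1, 7) ≈ 0.14286)
Function('D')(v, G) = Add(-2, G)
b = Rational(-39, 7) (b = Mul(Add(-2, 5), Add(Rational(1, 7), -2)) = Mul(3, Rational(-13, 7)) = Rational(-39, 7) ≈ -5.5714)
Function('F')(P, O) = Add(Rational(-26, 35), Mul(Rational(-1, 5), O)) (Function('F')(P, O) = Mul(2, Add(Mul(Rational(-39, 7), Pow(15, -1)), Mul(O, Pow(-10, -1)))) = Mul(2, Add(Mul(Rational(-39, 7), Rational(1, 15)), Mul(O, Rational(-1, 10)))) = Mul(2, Add(Rational(-13, 35), Mul(Rational(-1, 10), O))) = Add(Rational(-26, 35), Mul(Rational(-1, 5), O)))
Mul(-1, Function('F')(Mul(Add(5, -4), -3), -25)) = Mul(-1, Add(Rational(-26, 35), Mul(Rational(-1, 5), -25))) = Mul(-1, Add(Rational(-26, 35), 5)) = Mul(-1, Rational(149, 35)) = Rational(-149, 35)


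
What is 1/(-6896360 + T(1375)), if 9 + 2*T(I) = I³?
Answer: 1/1292908323 ≈ 7.7345e-10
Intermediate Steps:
T(I) = -9/2 + I³/2
1/(-6896360 + T(1375)) = 1/(-6896360 + (-9/2 + (½)*1375³)) = 1/(-6896360 + (-9/2 + (½)*2599609375)) = 1/(-6896360 + (-9/2 + 2599609375/2)) = 1/(-6896360 + 1299804683) = 1/1292908323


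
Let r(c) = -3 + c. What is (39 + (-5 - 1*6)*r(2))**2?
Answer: 2500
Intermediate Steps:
(39 + (-5 - 1*6)*r(2))**2 = (39 + (-5 - 1*6)*(-3 + 2))**2 = (39 + (-5 - 6)*(-1))**2 = (39 - 11*(-1))**2 = (39 + 11)**2 = 50**2 = 2500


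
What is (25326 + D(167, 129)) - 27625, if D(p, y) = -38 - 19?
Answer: -2356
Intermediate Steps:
D(p, y) = -57
(25326 + D(167, 129)) - 27625 = (25326 - 57) - 27625 = 25269 - 27625 = -2356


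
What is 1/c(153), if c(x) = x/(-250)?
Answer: -250/153 ≈ -1.6340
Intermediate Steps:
c(x) = -x/250 (c(x) = x*(-1/250) = -x/250)
1/c(153) = 1/(-1/250*153) = 1/(-153/250) = -250/153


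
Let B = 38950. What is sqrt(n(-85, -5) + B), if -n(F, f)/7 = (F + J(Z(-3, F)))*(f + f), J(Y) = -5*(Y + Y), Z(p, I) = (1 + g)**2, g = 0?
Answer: 10*sqrt(323) ≈ 179.72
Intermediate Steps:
Z(p, I) = 1 (Z(p, I) = (1 + 0)**2 = 1**2 = 1)
J(Y) = -10*Y
n(F, f) = -14*f*(-10 + F) (n(F, f) = -7*(F - 10*1)*(f + f) = -7*(F - 10)*2*f = -7*(-10 + F)*2*f = -14*f*(-10 + F))
sqrt(n(-85, -5) + B) = sqrt(14*(-5)*(10 - 1*(-85)) + 38950) = sqrt(14*(-5)*(10 + 85) + 38950) = sqrt(14*(-5)*95 + 38950) = sqrt(-6650 + 38950) = sqrt(32300) = 10*sqrt(323)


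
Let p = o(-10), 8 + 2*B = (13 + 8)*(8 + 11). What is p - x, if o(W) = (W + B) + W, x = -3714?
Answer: 7779/2 ≈ 3889.5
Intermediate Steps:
B = 391/2 (B = -4 + ((13 + 8)*(8 + 11))/2 = -4 + (21*19)/2 = -4 + (1/2)*399 = -4 + 399/2 = 391/2 ≈ 195.50)
o(W) = 391/2 + 2*W (o(W) = (W + 391/2) + W = (391/2 + W) + W = 391/2 + 2*W)
p = 351/2 (p = 391/2 + 2*(-10) = 391/2 - 20 = 351/2 ≈ 175.50)
p - x = 351/2 - 1*(-3714) = 351/2 + 3714 = 7779/2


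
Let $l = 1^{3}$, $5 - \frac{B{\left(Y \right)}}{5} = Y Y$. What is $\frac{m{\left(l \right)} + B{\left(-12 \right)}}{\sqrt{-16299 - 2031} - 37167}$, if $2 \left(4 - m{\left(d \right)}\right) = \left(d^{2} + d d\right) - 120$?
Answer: $\frac{602296}{35420621} + \frac{632 i \sqrt{18330}}{1381404219} \approx 0.017004 + 6.1941 \cdot 10^{-5} i$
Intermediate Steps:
$B{\left(Y \right)} = 25 - 5 Y^{2}$ ($B{\left(Y \right)} = 25 - 5 Y Y = 25 - 5 Y^{2}$)
$l = 1$
$m{\left(d \right)} = 64 - d^{2}$ ($m{\left(d \right)} = 4 - \frac{\left(d^{2} + d d\right) - 120}{2} = 4 - \frac{\left(d^{2} + d^{2}\right) - 120}{2} = 4 - \frac{2 d^{2} - 120}{2} = 4 - \frac{-120 + 2 d^{2}}{2} = 4 - \left(-60 + d^{2}\right) = 64 - d^{2}$)
$\frac{m{\left(l \right)} + B{\left(-12 \right)}}{\sqrt{-16299 - 2031} - 37167} = \frac{\left(64 - 1^{2}\right) + \left(25 - 5 \left(-12\right)^{2}\right)}{\sqrt{-16299 - 2031} - 37167} = \frac{\left(64 - 1\right) + \left(25 - 720\right)}{\sqrt{-18330} - 37167} = \frac{\left(64 - 1\right) + \left(25 - 720\right)}{i \sqrt{18330} - 37167} = \frac{63 - 695}{-37167 + i \sqrt{18330}} = - \frac{632}{-37167 + i \sqrt{18330}}$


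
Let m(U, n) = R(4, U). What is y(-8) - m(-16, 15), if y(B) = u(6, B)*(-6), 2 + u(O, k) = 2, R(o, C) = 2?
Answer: -2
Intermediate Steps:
u(O, k) = 0 (u(O, k) = -2 + 2 = 0)
m(U, n) = 2
y(B) = 0 (y(B) = 0*(-6) = 0)
y(-8) - m(-16, 15) = 0 - 1*2 = 0 - 2 = -2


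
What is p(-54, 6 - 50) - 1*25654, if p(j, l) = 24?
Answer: -25630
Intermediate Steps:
p(-54, 6 - 50) - 1*25654 = 24 - 1*25654 = 24 - 25654 = -25630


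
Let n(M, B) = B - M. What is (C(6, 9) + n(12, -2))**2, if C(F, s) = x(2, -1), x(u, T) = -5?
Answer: 361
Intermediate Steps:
C(F, s) = -5
(C(6, 9) + n(12, -2))**2 = (-5 + (-2 - 1*12))**2 = (-5 + (-2 - 12))**2 = (-5 - 14)**2 = (-19)**2 = 361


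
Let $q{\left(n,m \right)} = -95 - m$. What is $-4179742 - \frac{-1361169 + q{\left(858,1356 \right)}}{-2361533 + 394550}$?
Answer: $- \frac{8221482821006}{1966983} \approx -4.1797 \cdot 10^{6}$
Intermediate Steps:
$-4179742 - \frac{-1361169 + q{\left(858,1356 \right)}}{-2361533 + 394550} = -4179742 - \frac{-1361169 - 1451}{-2361533 + 394550} = -4179742 - \frac{-1361169 - 1451}{-1966983} = -4179742 - \left(-1361169 - 1451\right) \left(- \frac{1}{1966983}\right) = -4179742 - \left(-1362620\right) \left(- \frac{1}{1966983}\right) = -4179742 - \frac{1362620}{1966983} = - \frac{8221482821006}{1966983}$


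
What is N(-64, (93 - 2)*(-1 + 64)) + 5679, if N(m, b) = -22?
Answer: 5657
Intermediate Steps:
N(-64, (93 - 2)*(-1 + 64)) + 5679 = -22 + 5679 = 5657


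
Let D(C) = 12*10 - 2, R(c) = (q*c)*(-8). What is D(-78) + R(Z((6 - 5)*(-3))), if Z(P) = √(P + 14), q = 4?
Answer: 118 - 32*√11 ≈ 11.868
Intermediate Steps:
Z(P) = √(14 + P)
R(c) = -32*c (R(c) = (4*c)*(-8) = -32*c)
D(C) = 118 (D(C) = 120 - 2 = 118)
D(-78) + R(Z((6 - 5)*(-3))) = 118 - 32*√(14 + (6 - 5)*(-3)) = 118 - 32*√(14 + 1*(-3)) = 118 - 32*√(14 - 3) = 118 - 32*√11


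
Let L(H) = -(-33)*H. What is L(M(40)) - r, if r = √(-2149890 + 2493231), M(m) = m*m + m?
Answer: 54120 - 3*√38149 ≈ 53534.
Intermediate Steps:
M(m) = m + m² (M(m) = m² + m = m + m²)
L(H) = 33*H
r = 3*√38149 (r = √343341 = 3*√38149 ≈ 585.95)
L(M(40)) - r = 33*(40*(1 + 40)) - 3*√38149 = 33*(40*41) - 3*√38149 = 33*1640 - 3*√38149 = 54120 - 3*√38149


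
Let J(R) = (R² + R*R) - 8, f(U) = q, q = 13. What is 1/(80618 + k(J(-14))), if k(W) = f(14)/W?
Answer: 384/30957325 ≈ 1.2404e-5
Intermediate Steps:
f(U) = 13
J(R) = -8 + 2*R² (J(R) = (R² + R²) - 8 = 2*R² - 8 = -8 + 2*R²)
k(W) = 13/W
1/(80618 + k(J(-14))) = 1/(80618 + 13/(-8 + 2*(-14)²)) = 1/(80618 + 13/(-8 + 2*196)) = 1/(80618 + 13/(-8 + 392)) = 1/(80618 + 13/384) = 1/(30957325/384) = 384/30957325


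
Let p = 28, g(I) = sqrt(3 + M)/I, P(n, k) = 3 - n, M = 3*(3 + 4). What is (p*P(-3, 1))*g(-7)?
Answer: -48*sqrt(6) ≈ -117.58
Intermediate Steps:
M = 21 (M = 3*7 = 21)
g(I) = 2*sqrt(6)/I (g(I) = sqrt(3 + 21)/I = sqrt(24)/I = (2*sqrt(6))/I = 2*sqrt(6)/I)
(p*P(-3, 1))*g(-7) = (28*(3 - 1*(-3)))*(2*sqrt(6)/(-7)) = (28*(3 + 3))*(2*sqrt(6)*(-1/7)) = (28*6)*(-2*sqrt(6)/7) = 168*(-2*sqrt(6)/7) = -48*sqrt(6)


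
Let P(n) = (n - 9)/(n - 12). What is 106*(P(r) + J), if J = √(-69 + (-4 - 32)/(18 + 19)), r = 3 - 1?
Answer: 371/5 + 106*I*√95793/37 ≈ 74.2 + 886.69*I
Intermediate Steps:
r = 2
P(n) = (-9 + n)/(-12 + n)
J = I*√95793/37 (J = √(-69 - 36/37) = √(-2589/37) = I*√95793/37 ≈ 8.365*I)
106*(P(r) + J) = 106*((-9 + 2)/(-12 + 2) + I*√95793/37) = 106*(-7/(-10) + I*√95793/37) = 106*(-⅒*(-7) + I*√95793/37) = 106*(7/10 + I*√95793/37) = 371/5 + 106*I*√95793/37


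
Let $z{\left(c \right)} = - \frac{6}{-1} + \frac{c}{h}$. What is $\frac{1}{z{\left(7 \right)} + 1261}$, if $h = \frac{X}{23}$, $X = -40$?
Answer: $\frac{40}{50519} \approx 0.00079178$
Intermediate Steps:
$h = - \frac{40}{23} \approx -1.7391$
$z{\left(c \right)} = 6 - \frac{23 c}{40}$ ($z{\left(c \right)} = - \frac{6}{-1} + \frac{c}{- \frac{40}{23}} = \left(-6\right) \left(-1\right) + c \left(- \frac{23}{40}\right) = 6 - \frac{23 c}{40}$)
$\frac{1}{z{\left(7 \right)} + 1261} = \frac{1}{\left(6 - \frac{161}{40}\right) + 1261} = \frac{1}{\frac{79}{40} + 1261} = \frac{1}{\frac{50519}{40}} = \frac{40}{50519}$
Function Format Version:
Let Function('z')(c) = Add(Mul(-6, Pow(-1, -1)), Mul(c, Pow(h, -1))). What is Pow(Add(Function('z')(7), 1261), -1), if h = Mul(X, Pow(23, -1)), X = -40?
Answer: Rational(40, 50519) ≈ 0.00079178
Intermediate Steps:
h = Rational(-40, 23) (h = Mul(-40, Pow(23, -1)) = Mul(-40, Rational(1, 23)) = Rational(-40, 23) ≈ -1.7391)
Function('z')(c) = Add(6, Mul(Rational(-23, 40), c)) (Function('z')(c) = Add(Mul(-6, Pow(-1, -1)), Mul(c, Pow(Rational(-40, 23), -1))) = Add(Mul(-6, -1), Mul(c, Rational(-23, 40))) = Add(6, Mul(Rational(-23, 40), c)))
Pow(Add(Function('z')(7), 1261), -1) = Pow(Add(Add(6, Mul(Rational(-23, 40), 7)), 1261), -1) = Pow(Add(Add(6, Rational(-161, 40)), 1261), -1) = Pow(Add(Rational(79, 40), 1261), -1) = Pow(Rational(50519, 40), -1) = Rational(40, 50519)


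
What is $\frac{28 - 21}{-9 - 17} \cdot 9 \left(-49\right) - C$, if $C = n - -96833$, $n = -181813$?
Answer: $\frac{2212567}{26} \approx 85099.0$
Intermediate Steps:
$C = -84980$ ($C = -181813 - -96833 = -181813 + 96833 = -84980$)
$\frac{28 - 21}{-9 - 17} \cdot 9 \left(-49\right) - C = \frac{28 - 21}{-9 - 17} \cdot 9 \left(-49\right) - -84980 = \frac{7}{-26} \cdot 9 \left(-49\right) + 84980 = 7 \left(- \frac{1}{26}\right) 9 \left(-49\right) + 84980 = \left(- \frac{7}{26}\right) 9 \left(-49\right) + 84980 = \left(- \frac{63}{26}\right) \left(-49\right) + 84980 = \frac{3087}{26} + 84980 = \frac{2212567}{26}$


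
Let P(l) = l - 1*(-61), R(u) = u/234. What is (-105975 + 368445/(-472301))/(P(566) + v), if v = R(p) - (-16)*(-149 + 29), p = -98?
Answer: 585613862964/7147331033 ≈ 81.935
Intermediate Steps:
R(u) = u/234 (R(u) = u*(1/234) = u/234)
P(l) = 61 + l (P(l) = l + 61 = 61 + l)
v = -224689/117 (v = (1/234)*(-98) - (-16)*(-149 + 29) = -49/117 - (-16)*(-120) = -49/117 - 1*1920 = -49/117 - 1920 = -224689/117 ≈ -1920.4)
(-105975 + 368445/(-472301))/(P(566) + v) = (-105975 + 368445/(-472301))/((61 + 566) - 224689/117) = (-105975 + 368445*(-1/472301))/(627 - 224689/117) = (-105975 - 368445/472301)/(-151330/117) = -50052466920/472301*(-117/151330) = 585613862964/7147331033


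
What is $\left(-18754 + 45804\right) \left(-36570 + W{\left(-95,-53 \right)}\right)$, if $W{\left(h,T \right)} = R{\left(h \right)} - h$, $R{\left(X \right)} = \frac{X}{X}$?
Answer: $-986621700$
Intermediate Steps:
$R{\left(X \right)} = 1$
$W{\left(h,T \right)} = 1 - h$
$\left(-18754 + 45804\right) \left(-36570 + W{\left(-95,-53 \right)}\right) = \left(-18754 + 45804\right) \left(-36570 + \left(1 - -95\right)\right) = 27050 \left(-36570 + \left(1 + 95\right)\right) = 27050 \left(-36570 + 96\right) = 27050 \left(-36474\right) = -986621700$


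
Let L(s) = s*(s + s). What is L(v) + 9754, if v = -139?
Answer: 48396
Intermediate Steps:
L(s) = 2*s**2 (L(s) = s*(2*s) = 2*s**2)
L(v) + 9754 = 2*(-139)**2 + 9754 = 2*19321 + 9754 = 38642 + 9754 = 48396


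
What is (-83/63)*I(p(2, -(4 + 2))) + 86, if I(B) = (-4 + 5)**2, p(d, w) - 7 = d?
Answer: 5335/63 ≈ 84.682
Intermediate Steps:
p(d, w) = 7 + d
I(B) = 1 (I(B) = 1**2 = 1)
(-83/63)*I(p(2, -(4 + 2))) + 86 = -83/63*1 + 86 = -83/63 + 86 = 5335/63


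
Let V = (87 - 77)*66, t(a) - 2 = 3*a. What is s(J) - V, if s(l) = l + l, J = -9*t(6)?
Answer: -1020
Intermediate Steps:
t(a) = 2 + 3*a
J = -180 (J = -9*(2 + 3*6) = -9*(2 + 18) = -9*20 = -180)
s(l) = 2*l
V = 660 (V = 10*66 = 660)
s(J) - V = 2*(-180) - 1*660 = -360 - 660 = -1020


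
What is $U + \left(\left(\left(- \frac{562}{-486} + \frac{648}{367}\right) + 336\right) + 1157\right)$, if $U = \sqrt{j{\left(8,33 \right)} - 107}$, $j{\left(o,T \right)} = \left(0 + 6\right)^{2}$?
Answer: $\frac{133407824}{89181} + i \sqrt{71} \approx 1495.9 + 8.4261 i$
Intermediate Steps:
$j{\left(o,T \right)} = 36$ ($j{\left(o,T \right)} = 6^{2} = 36$)
$U = i \sqrt{71}$ ($U = \sqrt{36 - 107} = \sqrt{-71} = i \sqrt{71} \approx 8.4261 i$)
$U + \left(\left(\left(- \frac{562}{-486} + \frac{648}{367}\right) + 336\right) + 1157\right) = i \sqrt{71} + \left(\left(\left(- \frac{562}{-486} + \frac{648}{367}\right) + 336\right) + 1157\right) = i \sqrt{71} + \left(\left(\left(\left(-562\right) \left(- \frac{1}{486}\right) + 648 \cdot \frac{1}{367}\right) + 336\right) + 1157\right) = i \sqrt{71} + \left(\left(\left(\frac{281}{243} + \frac{648}{367}\right) + 336\right) + 1157\right) = i \sqrt{71} + \left(\left(\frac{260591}{89181} + 336\right) + 1157\right) = i \sqrt{71} + \left(\frac{30225407}{89181} + 1157\right) = i \sqrt{71} + \frac{133407824}{89181} = \frac{133407824}{89181} + i \sqrt{71}$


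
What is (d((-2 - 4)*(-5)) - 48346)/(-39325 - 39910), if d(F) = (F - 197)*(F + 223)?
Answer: 303/265 ≈ 1.1434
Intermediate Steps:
d(F) = (-197 + F)*(223 + F)
(d((-2 - 4)*(-5)) - 48346)/(-39325 - 39910) = ((-43931 + ((-2 - 4)*(-5))² + 26*((-2 - 4)*(-5))) - 48346)/(-39325 - 39910) = ((-43931 + (-6*(-5))² + 26*(-6*(-5))) - 48346)/(-79235) = ((-43931 + 30² + 26*30) - 48346)*(-1/79235) = ((-43931 + 900 + 780) - 48346)*(-1/79235) = (-42251 - 48346)*(-1/79235) = -90597*(-1/79235) = 303/265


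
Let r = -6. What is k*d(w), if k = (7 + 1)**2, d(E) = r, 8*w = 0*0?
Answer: -384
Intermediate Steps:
w = 0 (w = (0*0)/8 = (1/8)*0 = 0)
d(E) = -6
k = 64 (k = 8**2 = 64)
k*d(w) = 64*(-6) = -384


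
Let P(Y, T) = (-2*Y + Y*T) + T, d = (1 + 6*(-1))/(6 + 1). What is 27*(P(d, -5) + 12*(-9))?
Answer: -2916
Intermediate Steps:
d = -5/7 (d = (1 - 6)/7 = -5*⅐ = -5/7 ≈ -0.71429)
P(Y, T) = T - 2*Y + T*Y (P(Y, T) = (-2*Y + T*Y) + T = T - 2*Y + T*Y)
27*(P(d, -5) + 12*(-9)) = 27*((-5 - 2*(-5/7) - 5*(-5/7)) + 12*(-9)) = 27*((-5 + 10/7 + 25/7) - 108) = 27*(0 - 108) = 27*(-108) = -2916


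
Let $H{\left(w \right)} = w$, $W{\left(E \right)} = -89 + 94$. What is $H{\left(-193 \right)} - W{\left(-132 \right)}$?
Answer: $-198$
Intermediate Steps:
$W{\left(E \right)} = 5$
$H{\left(-193 \right)} - W{\left(-132 \right)} = -193 - 5 = -198$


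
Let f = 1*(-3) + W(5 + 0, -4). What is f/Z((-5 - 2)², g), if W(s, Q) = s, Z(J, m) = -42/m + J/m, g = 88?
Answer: 176/7 ≈ 25.143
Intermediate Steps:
f = 2 (f = 1*(-3) + (5 + 0) = -3 + 5 = 2)
f/Z((-5 - 2)², g) = 2/(((-42 + (-5 - 2)²)/88)) = 2/(((-42 + (-7)²)/88)) = 2/(((-42 + 49)/88)) = 2/(((1/88)*7)) = 2/(7/88) = 2*(88/7) = 176/7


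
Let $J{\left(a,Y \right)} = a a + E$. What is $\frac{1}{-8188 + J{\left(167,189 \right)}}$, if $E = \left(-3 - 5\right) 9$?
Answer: $\frac{1}{19629} \approx 5.0945 \cdot 10^{-5}$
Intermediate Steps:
$E = -72$ ($E = \left(-8\right) 9 = -72$)
$J{\left(a,Y \right)} = -72 + a^{2}$ ($J{\left(a,Y \right)} = a a - 72 = a^{2} - 72 = -72 + a^{2}$)
$\frac{1}{-8188 + J{\left(167,189 \right)}} = \frac{1}{-8188 - \left(72 - 167^{2}\right)} = \frac{1}{-8188 + \left(-72 + 27889\right)} = \frac{1}{-8188 + 27817} = \frac{1}{19629}$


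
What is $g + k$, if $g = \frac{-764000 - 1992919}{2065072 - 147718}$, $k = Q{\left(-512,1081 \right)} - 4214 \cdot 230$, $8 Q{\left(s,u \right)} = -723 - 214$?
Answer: $- \frac{2478086894515}{2556472} \approx -9.6934 \cdot 10^{5}$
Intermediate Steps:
$Q{\left(s,u \right)} = - \frac{937}{8}$ ($Q{\left(s,u \right)} = \frac{-723 - 214}{8} = \frac{1}{8} \left(-937\right) = - \frac{937}{8}$)
$k = - \frac{7754697}{8}$ ($k = - \frac{937}{8} - 4214 \cdot 230 = - \frac{937}{8} - 969220 = - \frac{7754697}{8} \approx -9.6934 \cdot 10^{5}$)
$g = - \frac{918973}{639118}$ ($g = - \frac{2756919}{2065072 - 147718} = - \frac{2756919}{1917354} = \left(-2756919\right) \frac{1}{1917354} = - \frac{918973}{639118} \approx -1.4379$)
$g + k = - \frac{918973}{639118} - \frac{7754697}{8} = - \frac{2478086894515}{2556472}$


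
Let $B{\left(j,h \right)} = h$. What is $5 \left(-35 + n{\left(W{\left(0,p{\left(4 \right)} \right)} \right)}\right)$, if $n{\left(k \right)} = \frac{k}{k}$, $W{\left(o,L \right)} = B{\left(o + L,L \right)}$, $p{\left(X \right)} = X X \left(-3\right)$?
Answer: $-170$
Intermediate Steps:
$p{\left(X \right)} = - 3 X^{2}$ ($p{\left(X \right)} = X^{2} \left(-3\right) = - 3 X^{2}$)
$W{\left(o,L \right)} = L$
$n{\left(k \right)} = 1$
$5 \left(-35 + n{\left(W{\left(0,p{\left(4 \right)} \right)} \right)}\right) = 5 \left(-35 + 1\right) = 5 \left(-34\right) = -170$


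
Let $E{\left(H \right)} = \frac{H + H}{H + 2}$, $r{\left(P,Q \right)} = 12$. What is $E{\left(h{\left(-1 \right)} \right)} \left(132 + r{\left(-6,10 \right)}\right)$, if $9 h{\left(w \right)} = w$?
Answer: $- \frac{288}{17} \approx -16.941$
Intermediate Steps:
$h{\left(w \right)} = \frac{w}{9}$
$E{\left(H \right)} = \frac{2 H}{2 + H}$
$E{\left(h{\left(-1 \right)} \right)} \left(132 + r{\left(-6,10 \right)}\right) = \frac{2 \cdot \frac{1}{9} \left(-1\right)}{2 + \frac{1}{9} \left(-1\right)} \left(132 + 12\right) = 2 \left(- \frac{1}{9}\right) \frac{1}{2 - \frac{1}{9}} \cdot 144 = 2 \left(- \frac{1}{9}\right) \frac{1}{\frac{17}{9}} \cdot 144 = 2 \left(- \frac{1}{9}\right) \frac{9}{17} \cdot 144 = \left(- \frac{2}{17}\right) 144 = - \frac{288}{17}$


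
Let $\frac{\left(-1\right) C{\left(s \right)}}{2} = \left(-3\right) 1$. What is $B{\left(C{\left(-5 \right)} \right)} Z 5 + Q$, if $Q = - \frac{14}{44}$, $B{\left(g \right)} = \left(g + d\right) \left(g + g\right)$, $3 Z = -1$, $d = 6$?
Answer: $- \frac{5287}{22} \approx -240.32$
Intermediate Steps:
$C{\left(s \right)} = 6$ ($C{\left(s \right)} = - 2 \left(\left(-3\right) 1\right) = \left(-2\right) \left(-3\right) = 6$)
$Z = - \frac{1}{3}$ ($Z = \frac{1}{3} \left(-1\right) = - \frac{1}{3} \approx -0.33333$)
$B{\left(g \right)} = 2 g \left(6 + g\right)$ ($B{\left(g \right)} = \left(g + 6\right) \left(g + g\right) = \left(6 + g\right) 2 g = 2 g \left(6 + g\right)$)
$Q = - \frac{7}{22}$ ($Q = \left(-14\right) \frac{1}{44} = - \frac{7}{22} \approx -0.31818$)
$B{\left(C{\left(-5 \right)} \right)} Z 5 + Q = 2 \cdot 6 \left(6 + 6\right) \left(\left(- \frac{1}{3}\right) 5\right) - \frac{7}{22} = 2 \cdot 6 \cdot 12 \left(- \frac{5}{3}\right) - \frac{7}{22} = 144 \left(- \frac{5}{3}\right) - \frac{7}{22} = -240 - \frac{7}{22} = - \frac{5287}{22}$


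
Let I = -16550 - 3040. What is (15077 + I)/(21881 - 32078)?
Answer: 4513/10197 ≈ 0.44258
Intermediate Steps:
I = -19590
(15077 + I)/(21881 - 32078) = (15077 - 19590)/(21881 - 32078) = -4513/(-10197) = -4513*(-1/10197) = 4513/10197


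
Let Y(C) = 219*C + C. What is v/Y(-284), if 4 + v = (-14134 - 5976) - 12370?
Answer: 8121/15620 ≈ 0.51991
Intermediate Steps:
Y(C) = 220*C
v = -32484 (v = -4 + ((-14134 - 5976) - 12370) = -4 + (-20110 - 12370) = -4 - 32480 = -32484)
v/Y(-284) = -32484/(220*(-284)) = -32484/(-62480) = -32484*(-1/62480) = 8121/15620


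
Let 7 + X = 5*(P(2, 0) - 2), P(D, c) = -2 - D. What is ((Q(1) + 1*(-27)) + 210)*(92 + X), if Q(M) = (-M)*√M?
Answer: 10010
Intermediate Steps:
Q(M) = -M^(3/2)
X = -37 (X = -7 + 5*((-2 - 1*2) - 2) = -7 + 5*((-2 - 2) - 2) = -7 + 5*(-4 - 2) = -7 + 5*(-6) = -7 - 30 = -37)
((Q(1) + 1*(-27)) + 210)*(92 + X) = ((-1^(3/2) + 1*(-27)) + 210)*(92 - 37) = ((-1*1 - 27) + 210)*55 = ((-1 - 27) + 210)*55 = (-28 + 210)*55 = 182*55 = 10010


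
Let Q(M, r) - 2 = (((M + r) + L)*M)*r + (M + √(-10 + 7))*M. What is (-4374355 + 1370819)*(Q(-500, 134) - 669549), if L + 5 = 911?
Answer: 109928056998192 + 1501768000*I*√3 ≈ 1.0993e+14 + 2.6011e+9*I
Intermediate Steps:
L = 906 (L = -5 + 911 = 906)
Q(M, r) = 2 + M*(M + I*√3) + M*r*(906 + M + r) (Q(M, r) = 2 + ((((M + r) + 906)*M)*r + (M + √(-10 + 7))*M) = 2 + (((906 + M + r)*M)*r + (M + √(-3))*M) = 2 + ((M*(906 + M + r))*r + (M + I*√3)*M) = 2 + (M*r*(906 + M + r) + M*(M + I*√3)) = 2 + (M*(M + I*√3) + M*r*(906 + M + r)) = 2 + M*(M + I*√3) + M*r*(906 + M + r))
(-4374355 + 1370819)*(Q(-500, 134) - 669549) = (-4374355 + 1370819)*((2 + (-500)² - 500*134² + 134*(-500)² + 906*(-500)*134 + I*(-500)*√3) - 669549) = -3003536*((2 + 250000 - 500*17956 + 134*250000 - 60702000 - 500*I*√3) - 669549) = -3003536*((2 + 250000 - 8978000 + 33500000 - 60702000 - 500*I*√3) - 669549) = -3003536*((-35929998 - 500*I*√3) - 669549) = -3003536*(-36599547 - 500*I*√3) = 109928056998192 + 1501768000*I*√3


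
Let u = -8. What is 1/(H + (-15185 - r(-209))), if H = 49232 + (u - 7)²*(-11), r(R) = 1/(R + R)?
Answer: 418/13197097 ≈ 3.1674e-5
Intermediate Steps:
r(R) = 1/(2*R)
H = 46757 (H = 49232 + (-8 - 7)²*(-11) = 49232 + (-15)²*(-11) = 49232 + 225*(-11) = 49232 - 2475 = 46757)
1/(H + (-15185 - r(-209))) = 1/(46757 + (-15185 - 1/(2*(-209)))) = 1/(46757 + (-15185 - (-1)/(2*209))) = 1/(46757 + (-15185 - 1*(-1/418))) = 1/(46757 + (-15185 + 1/418)) = 1/(46757 - 6347329/418) = 1/(13197097/418) = 418/13197097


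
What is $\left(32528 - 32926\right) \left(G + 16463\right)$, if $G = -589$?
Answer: $-6317852$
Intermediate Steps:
$\left(32528 - 32926\right) \left(G + 16463\right) = \left(32528 - 32926\right) \left(-589 + 16463\right) = \left(-398\right) 15874 = -6317852$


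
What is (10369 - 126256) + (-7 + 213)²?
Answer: -73451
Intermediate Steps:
(10369 - 126256) + (-7 + 213)² = -115887 + 206² = -115887 + 42436 = -73451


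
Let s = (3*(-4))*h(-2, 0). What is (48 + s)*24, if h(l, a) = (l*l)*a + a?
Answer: 1152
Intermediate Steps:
h(l, a) = a + a*l² (h(l, a) = l²*a + a = a*l² + a = a + a*l²)
s = 0 (s = (3*(-4))*(0*(1 + (-2)²)) = -0*(1 + 4) = -0*5 = -12*0 = 0)
(48 + s)*24 = (48 + 0)*24 = 48*24 = 1152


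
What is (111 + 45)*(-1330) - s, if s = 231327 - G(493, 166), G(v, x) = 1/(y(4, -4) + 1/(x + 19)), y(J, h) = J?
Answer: -325155802/741 ≈ -4.3881e+5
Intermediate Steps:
G(v, x) = 1/(4 + 1/(19 + x)) (G(v, x) = 1/(4 + 1/(x + 19)) = 1/(4 + 1/(19 + x)))
s = 171413122/741 (s = 231327 - (19 + 166)/(77 + 4*166) = 231327 - 185/(77 + 664) = 231327 - 185/741 = 171413122/741 ≈ 2.3133e+5)
(111 + 45)*(-1330) - s = (111 + 45)*(-1330) - 1*171413122/741 = 156*(-1330) - 171413122/741 = -207480 - 171413122/741 = -325155802/741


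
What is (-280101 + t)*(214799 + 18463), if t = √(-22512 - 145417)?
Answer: -65336919462 + 233262*I*√167929 ≈ -6.5337e+10 + 9.5589e+7*I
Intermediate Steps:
t = I*√167929 (t = √(-167929) = I*√167929 ≈ 409.79*I)
(-280101 + t)*(214799 + 18463) = (-280101 + I*√167929)*(214799 + 18463) = (-280101 + I*√167929)*233262 = -65336919462 + 233262*I*√167929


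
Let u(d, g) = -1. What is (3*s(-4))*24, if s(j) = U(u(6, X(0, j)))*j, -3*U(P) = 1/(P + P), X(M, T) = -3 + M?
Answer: -48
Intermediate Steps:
U(P) = -1/(6*P) (U(P) = -1/(3*(P + P)) = -1/(2*P)/3 = -1/(6*P))
s(j) = j/6 (s(j) = (-⅙/(-1))*j = (-⅙*(-1))*j = j/6)
(3*s(-4))*24 = (3*((⅙)*(-4)))*24 = (3*(-⅔))*24 = -2*24 = -48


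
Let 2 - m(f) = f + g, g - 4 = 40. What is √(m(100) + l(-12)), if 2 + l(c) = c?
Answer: 2*I*√39 ≈ 12.49*I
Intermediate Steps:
l(c) = -2 + c
g = 44 (g = 4 + 40 = 44)
m(f) = -42 - f (m(f) = 2 - (f + 44) = 2 - (44 + f) = 2 + (-44 - f) = -42 - f)
√(m(100) + l(-12)) = √((-42 - 1*100) + (-2 - 12)) = √((-42 - 100) - 14) = √(-142 - 14) = √(-156) = 2*I*√39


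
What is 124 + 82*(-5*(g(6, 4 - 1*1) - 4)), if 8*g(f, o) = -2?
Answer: 3733/2 ≈ 1866.5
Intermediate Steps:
g(f, o) = -¼ (g(f, o) = (⅛)*(-2) = -¼)
124 + 82*(-5*(g(6, 4 - 1*1) - 4)) = 124 + 82*(-5*(-¼ - 4)) = 124 + 82*(-5*(-17/4)) = 124 + 82*(85/4) = 124 + 3485/2 = 3733/2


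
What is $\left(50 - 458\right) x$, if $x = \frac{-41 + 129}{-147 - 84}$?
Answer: $\frac{1088}{7} \approx 155.43$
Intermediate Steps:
$x = - \frac{8}{21}$ ($x = \frac{88}{-231} = 88 \left(- \frac{1}{231}\right) = - \frac{8}{21} \approx -0.38095$)
$\left(50 - 458\right) x = \left(50 - 458\right) \left(- \frac{8}{21}\right) = \left(-408\right) \left(- \frac{8}{21}\right) = \frac{1088}{7}$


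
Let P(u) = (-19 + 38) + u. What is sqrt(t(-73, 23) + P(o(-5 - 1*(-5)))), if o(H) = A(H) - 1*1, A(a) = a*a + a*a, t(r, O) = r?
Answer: I*sqrt(55) ≈ 7.4162*I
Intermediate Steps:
A(a) = 2*a**2 (A(a) = a**2 + a**2 = 2*a**2)
o(H) = -1 + 2*H**2 (o(H) = 2*H**2 - 1*1 = 2*H**2 - 1 = -1 + 2*H**2)
P(u) = 19 + u
sqrt(t(-73, 23) + P(o(-5 - 1*(-5)))) = sqrt(-73 + (19 + (-1 + 2*(-5 - 1*(-5))**2))) = sqrt(-73 + (19 + (-1 + 2*(-5 + 5)**2))) = sqrt(-73 + (19 + (-1 + 2*0**2))) = sqrt(-73 + (19 + (-1 + 2*0))) = sqrt(-73 + (19 + (-1 + 0))) = sqrt(-73 + (19 - 1)) = sqrt(-73 + 18) = sqrt(-55) = I*sqrt(55)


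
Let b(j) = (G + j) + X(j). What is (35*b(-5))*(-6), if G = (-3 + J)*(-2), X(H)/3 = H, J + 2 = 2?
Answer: 2940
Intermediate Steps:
J = 0 (J = -2 + 2 = 0)
X(H) = 3*H
G = 6 (G = (-3 + 0)*(-2) = -3*(-2) = 6)
b(j) = 6 + 4*j (b(j) = (6 + j) + 3*j = 6 + 4*j)
(35*b(-5))*(-6) = (35*(6 + 4*(-5)))*(-6) = (35*(6 - 20))*(-6) = (35*(-14))*(-6) = -490*(-6) = 2940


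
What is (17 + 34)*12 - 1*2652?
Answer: -2040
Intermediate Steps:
(17 + 34)*12 - 1*2652 = 51*12 - 2652 = 612 - 2652 = -2040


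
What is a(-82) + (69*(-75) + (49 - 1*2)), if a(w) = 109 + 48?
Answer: -4971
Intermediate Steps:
a(w) = 157
a(-82) + (69*(-75) + (49 - 1*2)) = 157 + (69*(-75) + (49 - 1*2)) = 157 + (-5175 + (49 - 2)) = 157 + (-5175 + 47) = 157 - 5128 = -4971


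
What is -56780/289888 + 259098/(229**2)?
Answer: 18032950261/3800504152 ≈ 4.7449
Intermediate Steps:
-56780/289888 + 259098/(229**2) = -56780*1/289888 + 259098/52441 = -14195/72472 + 259098*(1/52441) = -14195/72472 + 259098/52441 = 18032950261/3800504152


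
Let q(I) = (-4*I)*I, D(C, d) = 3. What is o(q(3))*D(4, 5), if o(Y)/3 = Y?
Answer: -324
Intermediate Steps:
q(I) = -4*I²
o(Y) = 3*Y
o(q(3))*D(4, 5) = (3*(-4*3²))*3 = (3*(-4*9))*3 = (3*(-36))*3 = -108*3 = -324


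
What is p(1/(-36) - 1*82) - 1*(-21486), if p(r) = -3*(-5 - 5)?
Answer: 21516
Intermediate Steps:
p(r) = 30 (p(r) = -3*(-10) = 30)
p(1/(-36) - 1*82) - 1*(-21486) = 30 - 1*(-21486) = 30 + 21486 = 21516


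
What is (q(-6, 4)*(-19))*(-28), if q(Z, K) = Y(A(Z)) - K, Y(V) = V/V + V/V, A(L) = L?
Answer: -1064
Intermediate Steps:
Y(V) = 2 (Y(V) = 1 + 1 = 2)
q(Z, K) = 2 - K
(q(-6, 4)*(-19))*(-28) = ((2 - 1*4)*(-19))*(-28) = ((2 - 4)*(-19))*(-28) = -2*(-19)*(-28) = 38*(-28) = -1064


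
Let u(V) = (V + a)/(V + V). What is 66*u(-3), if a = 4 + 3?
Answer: -44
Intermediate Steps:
a = 7
u(V) = (7 + V)/(2*V) (u(V) = (V + 7)/(V + V) = (7 + V)/((2*V)) = (7 + V)*(1/(2*V)) = (7 + V)/(2*V))
66*u(-3) = 66*((1/2)*(7 - 3)/(-3)) = 66*((1/2)*(-1/3)*4) = 66*(-2/3) = -44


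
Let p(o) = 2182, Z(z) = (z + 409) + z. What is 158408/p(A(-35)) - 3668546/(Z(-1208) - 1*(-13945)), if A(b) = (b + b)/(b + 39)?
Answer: -1528423167/6512179 ≈ -234.70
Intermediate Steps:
Z(z) = 409 + 2*z (Z(z) = (409 + z) + z = 409 + 2*z)
A(b) = 2*b/(39 + b) (A(b) = (2*b)/(39 + b) = 2*b/(39 + b))
158408/p(A(-35)) - 3668546/(Z(-1208) - 1*(-13945)) = 158408/2182 - 3668546/((409 + 2*(-1208)) - 1*(-13945)) = 158408*(1/2182) - 3668546/((409 - 2416) + 13945) = 79204/1091 - 3668546/(-2007 + 13945) = 79204/1091 - 3668546/11938 = 79204/1091 - 3668546*1/11938 = 79204/1091 - 1834273/5969 = -1528423167/6512179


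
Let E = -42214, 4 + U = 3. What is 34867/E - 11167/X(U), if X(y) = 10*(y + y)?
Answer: 235353199/422140 ≈ 557.52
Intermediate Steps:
U = -1 (U = -4 + 3 = -1)
X(y) = 20*y (X(y) = 10*(2*y) = 20*y)
34867/E - 11167/X(U) = 34867/(-42214) - 11167/(20*(-1)) = 34867*(-1/42214) - 11167/(-20) = -34867/42214 - 11167*(-1/20) = -34867/42214 + 11167/20 = 235353199/422140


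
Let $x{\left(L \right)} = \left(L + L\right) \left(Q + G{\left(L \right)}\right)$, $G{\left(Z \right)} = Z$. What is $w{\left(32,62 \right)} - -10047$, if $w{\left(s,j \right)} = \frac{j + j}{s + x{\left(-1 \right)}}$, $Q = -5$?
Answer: $\frac{110548}{11} \approx 10050.0$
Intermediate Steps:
$x{\left(L \right)} = 2 L \left(-5 + L\right)$ ($x{\left(L \right)} = \left(L + L\right) \left(-5 + L\right) = 2 L \left(-5 + L\right)$)
$w{\left(s,j \right)} = \frac{2 j}{12 + s}$ ($w{\left(s,j \right)} = \frac{j + j}{s + 2 \left(-1\right) \left(-5 - 1\right)} = \frac{2 j}{s + 2 \left(-1\right) \left(-6\right)} = \frac{2 j}{s + 12} = \frac{2 j}{12 + s}$)
$w{\left(32,62 \right)} - -10047 = 2 \cdot 62 \frac{1}{12 + 32} - -10047 = 2 \cdot 62 \cdot \frac{1}{44} + 10047 = \frac{31}{11} + 10047 = \frac{110548}{11}$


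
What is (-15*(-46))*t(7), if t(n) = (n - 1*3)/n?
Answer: 2760/7 ≈ 394.29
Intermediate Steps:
t(n) = (-3 + n)/n (t(n) = (n - 3)/n = (-3 + n)/n)
(-15*(-46))*t(7) = (-15*(-46))*((-3 + 7)/7) = 690*((1/7)*4) = 690*(4/7) = 2760/7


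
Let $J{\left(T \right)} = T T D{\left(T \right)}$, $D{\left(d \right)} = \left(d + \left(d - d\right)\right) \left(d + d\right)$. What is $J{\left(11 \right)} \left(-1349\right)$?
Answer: $-39501418$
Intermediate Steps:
$D{\left(d \right)} = 2 d^{2}$ ($D{\left(d \right)} = \left(d + 0\right) 2 d = d 2 d = 2 d^{2}$)
$J{\left(T \right)} = 2 T^{4}$ ($J{\left(T \right)} = T T 2 T^{2} = T^{2} \cdot 2 T^{2} = 2 T^{4}$)
$J{\left(11 \right)} \left(-1349\right) = 2 \cdot 11^{4} \left(-1349\right) = 2 \cdot 14641 \left(-1349\right) = 29282 \left(-1349\right) = -39501418$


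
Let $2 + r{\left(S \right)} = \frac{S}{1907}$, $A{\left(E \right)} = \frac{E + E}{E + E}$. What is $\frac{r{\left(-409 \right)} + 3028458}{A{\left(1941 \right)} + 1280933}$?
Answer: $\frac{5775265183}{2442741138} \approx 2.3643$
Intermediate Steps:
$A{\left(E \right)} = 1$ ($A{\left(E \right)} = \frac{2 E}{2 E} = 2 E \frac{1}{2 E} = 1$)
$r{\left(S \right)} = -2 + \frac{S}{1907}$
$\frac{r{\left(-409 \right)} + 3028458}{A{\left(1941 \right)} + 1280933} = \frac{\left(-2 + \frac{1}{1907} \left(-409\right)\right) + 3028458}{1 + 1280933} = \frac{\left(-2 - \frac{409}{1907}\right) + 3028458}{1280934} = \left(- \frac{4223}{1907} + 3028458\right) \frac{1}{1280934} = \frac{5775265183}{1907} \cdot \frac{1}{1280934} = \frac{5775265183}{2442741138}$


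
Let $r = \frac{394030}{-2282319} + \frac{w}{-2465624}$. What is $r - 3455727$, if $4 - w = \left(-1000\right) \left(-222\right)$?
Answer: $- \frac{373972172615627129}{108218086578} \approx -3.4557 \cdot 10^{6}$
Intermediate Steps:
$w = -221996$ ($w = 4 - \left(-1000\right) \left(-222\right) = 4 - 222000 = -221996$)
$r = - \frac{8939694923}{108218086578}$ ($r = \frac{394030}{-2282319} - \frac{221996}{-2465624} = 394030 \left(- \frac{1}{2282319}\right) - - \frac{55499}{616406} = - \frac{30310}{175563} + \frac{55499}{616406} = - \frac{8939694923}{108218086578} \approx -0.082608$)
$r - 3455727 = - \frac{8939694923}{108218086578} - 3455727 = - \frac{373972172615627129}{108218086578}$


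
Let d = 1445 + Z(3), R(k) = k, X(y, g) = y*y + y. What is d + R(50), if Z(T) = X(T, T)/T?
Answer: 1499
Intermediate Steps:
X(y, g) = y + y² (X(y, g) = y² + y = y + y²)
Z(T) = 1 + T (Z(T) = (T*(1 + T))/T = 1 + T)
d = 1449 (d = 1445 + (1 + 3) = 1445 + 4 = 1449)
d + R(50) = 1449 + 50 = 1499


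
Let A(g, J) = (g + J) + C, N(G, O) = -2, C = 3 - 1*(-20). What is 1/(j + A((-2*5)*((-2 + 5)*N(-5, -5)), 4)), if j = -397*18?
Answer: -1/7059 ≈ -0.00014166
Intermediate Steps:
C = 23 (C = 3 + 20 = 23)
A(g, J) = 23 + J + g (A(g, J) = (g + J) + 23 = (J + g) + 23 = 23 + J + g)
j = -7146
1/(j + A((-2*5)*((-2 + 5)*N(-5, -5)), 4)) = 1/(-7146 + (23 + 4 + (-2*5)*((-2 + 5)*(-2)))) = 1/(-7146 + (23 + 4 - 30*(-2))) = 1/(-7146 + (23 + 4 - 10*(-6))) = 1/(-7146 + (23 + 4 + 60)) = 1/(-7146 + 87) = 1/(-7059) = -1/7059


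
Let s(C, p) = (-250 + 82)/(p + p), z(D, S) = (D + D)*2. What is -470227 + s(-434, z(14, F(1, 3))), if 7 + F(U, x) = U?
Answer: -940457/2 ≈ -4.7023e+5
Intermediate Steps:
F(U, x) = -7 + U
z(D, S) = 4*D (z(D, S) = (2*D)*2 = 4*D)
s(C, p) = -84/p (s(C, p) = -168*1/(2*p) = -84/p)
-470227 + s(-434, z(14, F(1, 3))) = -470227 - 84/(4*14) = -470227 - 84/56 = -470227 - 84*1/56 = -470227 - 3/2 = -940457/2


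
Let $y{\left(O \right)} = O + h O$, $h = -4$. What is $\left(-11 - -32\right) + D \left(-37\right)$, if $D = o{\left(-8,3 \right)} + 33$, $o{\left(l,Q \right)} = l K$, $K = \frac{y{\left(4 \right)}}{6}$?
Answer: $-1792$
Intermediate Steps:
$y{\left(O \right)} = - 3 O$ ($y{\left(O \right)} = O - 4 O = - 3 O$)
$K = -2$ ($K = \frac{\left(-3\right) 4}{6} = \left(-12\right) \frac{1}{6} = -2$)
$o{\left(l,Q \right)} = - 2 l$ ($o{\left(l,Q \right)} = l \left(-2\right) = - 2 l$)
$D = 49$ ($D = \left(-2\right) \left(-8\right) + 33 = 16 + 33 = 49$)
$\left(-11 - -32\right) + D \left(-37\right) = \left(-11 - -32\right) + 49 \left(-37\right) = \left(-11 + 32\right) - 1813 = 21 - 1813 = -1792$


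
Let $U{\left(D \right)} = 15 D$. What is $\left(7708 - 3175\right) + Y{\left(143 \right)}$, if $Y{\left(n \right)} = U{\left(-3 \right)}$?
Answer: $4488$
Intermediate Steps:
$Y{\left(n \right)} = -45$ ($Y{\left(n \right)} = 15 \left(-3\right) = -45$)
$\left(7708 - 3175\right) + Y{\left(143 \right)} = \left(7708 - 3175\right) - 45 = 4533 - 45 = 4488$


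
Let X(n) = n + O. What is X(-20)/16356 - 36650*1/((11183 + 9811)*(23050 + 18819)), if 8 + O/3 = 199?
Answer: 26971462681/798715988212 ≈ 0.033769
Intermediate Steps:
O = 573 (O = -24 + 3*199 = -24 + 597 = 573)
X(n) = 573 + n (X(n) = n + 573 = 573 + n)
X(-20)/16356 - 36650*1/((11183 + 9811)*(23050 + 18819)) = (573 - 20)/16356 - 36650*1/((11183 + 9811)*(23050 + 18819)) = 553*(1/16356) - 36650/(41869*20994) = 553/16356 - 36650/878997786 = 553/16356 - 36650*1/878997786 = 553/16356 - 18325/439498893 = 26971462681/798715988212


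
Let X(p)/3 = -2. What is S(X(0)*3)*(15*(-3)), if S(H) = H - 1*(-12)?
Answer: 270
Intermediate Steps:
X(p) = -6 (X(p) = 3*(-2) = -6)
S(H) = 12 + H (S(H) = H + 12 = 12 + H)
S(X(0)*3)*(15*(-3)) = (12 - 6*3)*(15*(-3)) = (12 - 18)*(-45) = -6*(-45) = 270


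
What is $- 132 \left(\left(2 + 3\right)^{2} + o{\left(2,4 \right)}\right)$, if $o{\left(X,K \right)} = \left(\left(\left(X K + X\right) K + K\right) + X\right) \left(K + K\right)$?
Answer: $-51876$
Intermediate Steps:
$o{\left(X,K \right)} = 2 K \left(K + X + K \left(X + K X\right)\right)$ ($o{\left(X,K \right)} = \left(\left(\left(K X + X\right) K + K\right) + X\right) 2 K = \left(\left(\left(X + K X\right) K + K\right) + X\right) 2 K = \left(\left(K \left(X + K X\right) + K\right) + X\right) 2 K = \left(\left(K + K \left(X + K X\right)\right) + X\right) 2 K = \left(K + X + K \left(X + K X\right)\right) 2 K = 2 K \left(K + X + K \left(X + K X\right)\right)$)
$- 132 \left(\left(2 + 3\right)^{2} + o{\left(2,4 \right)}\right) = - 132 \left(\left(2 + 3\right)^{2} + 2 \cdot 4 \left(4 + 2 + 4 \cdot 2 + 2 \cdot 4^{2}\right)\right) = - 132 \left(5^{2} + 2 \cdot 4 \left(4 + 2 + 8 + 2 \cdot 16\right)\right) = - 132 \left(25 + 2 \cdot 4 \left(4 + 2 + 8 + 32\right)\right) = - 132 \left(25 + 2 \cdot 4 \cdot 46\right) = - 132 \left(25 + 368\right) = \left(-132\right) 393 = -51876$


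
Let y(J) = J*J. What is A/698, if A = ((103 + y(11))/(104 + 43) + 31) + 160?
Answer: 4043/14658 ≈ 0.27582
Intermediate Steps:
y(J) = J**2
A = 4043/21 (A = ((103 + 11**2)/(104 + 43) + 31) + 160 = ((103 + 121)/147 + 31) + 160 = (224*(1/147) + 31) + 160 = (32/21 + 31) + 160 = 683/21 + 160 = 4043/21 ≈ 192.52)
A/698 = (4043/21)/698 = (4043/21)*(1/698) = 4043/14658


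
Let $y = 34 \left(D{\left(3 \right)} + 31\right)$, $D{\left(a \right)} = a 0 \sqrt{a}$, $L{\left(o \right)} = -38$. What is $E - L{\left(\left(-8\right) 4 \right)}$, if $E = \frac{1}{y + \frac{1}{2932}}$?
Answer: $\frac{117435434}{3090329} \approx 38.001$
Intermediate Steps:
$D{\left(a \right)} = 0$ ($D{\left(a \right)} = a 0 = 0$)
$y = 1054$ ($y = 34 \left(0 + 31\right) = 34 \cdot 31 = 1054$)
$E = \frac{2932}{3090329}$ ($E = \frac{1}{1054 + \frac{1}{2932}} = \frac{1}{\frac{3090329}{2932}} = \frac{2932}{3090329} \approx 0.00094877$)
$E - L{\left(\left(-8\right) 4 \right)} = \frac{2932}{3090329} - -38 = \frac{2932}{3090329} + 38 = \frac{117435434}{3090329}$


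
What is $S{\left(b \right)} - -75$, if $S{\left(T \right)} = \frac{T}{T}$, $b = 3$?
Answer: $76$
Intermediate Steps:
$S{\left(T \right)} = 1$
$S{\left(b \right)} - -75 = 1 - -75 = 1 + 75 = 76$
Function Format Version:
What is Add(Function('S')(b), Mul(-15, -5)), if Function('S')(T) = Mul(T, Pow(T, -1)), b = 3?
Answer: 76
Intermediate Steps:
Function('S')(T) = 1
Add(Function('S')(b), Mul(-15, -5)) = Add(1, Mul(-15, -5)) = Add(1, 75) = 76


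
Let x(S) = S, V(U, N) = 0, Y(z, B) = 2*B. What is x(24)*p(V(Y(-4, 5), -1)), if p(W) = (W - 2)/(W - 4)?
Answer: 12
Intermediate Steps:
p(W) = (-2 + W)/(-4 + W)
x(24)*p(V(Y(-4, 5), -1)) = 24*((-2 + 0)/(-4 + 0)) = 24*(-2/(-4)) = 24*(-¼*(-2)) = 24*(½) = 12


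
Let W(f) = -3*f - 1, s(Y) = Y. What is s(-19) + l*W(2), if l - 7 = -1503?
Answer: 10453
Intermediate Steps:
l = -1496 (l = 7 - 1503 = -1496)
W(f) = -1 - 3*f
s(-19) + l*W(2) = -19 - 1496*(-1 - 3*2) = -19 - 1496*(-1 - 6) = -19 - 1496*(-7) = -19 + 10472 = 10453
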